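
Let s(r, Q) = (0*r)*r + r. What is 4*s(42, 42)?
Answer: 168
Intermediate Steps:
s(r, Q) = r (s(r, Q) = 0*r + r = 0 + r = r)
4*s(42, 42) = 4*42 = 168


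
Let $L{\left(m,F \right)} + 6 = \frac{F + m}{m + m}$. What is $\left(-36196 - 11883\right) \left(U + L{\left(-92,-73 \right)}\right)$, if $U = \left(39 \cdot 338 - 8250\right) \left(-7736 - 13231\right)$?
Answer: $\frac{914813644924965}{184} \approx 4.9718 \cdot 10^{12}$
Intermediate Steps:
$L{\left(m,F \right)} = -6 + \frac{F + m}{2 m}$ ($L{\left(m,F \right)} = -6 + \frac{F + m}{m + m} = -6 + \frac{F + m}{2 m}$)
$U = -103409244$ ($U = \left(13182 - 8250\right) \left(-20967\right) = 4932 \left(-20967\right) = -103409244$)
$\left(-36196 - 11883\right) \left(U + L{\left(-92,-73 \right)}\right) = \left(-36196 - 11883\right) \left(-103409244 + \frac{-73 - -1012}{2 \left(-92\right)}\right) = - 48079 \left(-103409244 + \frac{1}{2} \left(- \frac{1}{92}\right) \left(-73 + 1012\right)\right) = - 48079 \left(-103409244 + \frac{1}{2} \left(- \frac{1}{92}\right) 939\right) = - 48079 \left(-103409244 - \frac{939}{184}\right) = \left(-48079\right) \left(- \frac{19027301835}{184}\right) = \frac{914813644924965}{184}$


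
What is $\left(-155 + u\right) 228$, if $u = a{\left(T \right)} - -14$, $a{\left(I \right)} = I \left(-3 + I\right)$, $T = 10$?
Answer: $-16188$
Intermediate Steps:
$u = 84$ ($u = 10 \left(-3 + 10\right) - -14 = 10 \cdot 7 + 14 = 70 + 14 = 84$)
$\left(-155 + u\right) 228 = \left(-155 + 84\right) 228 = \left(-71\right) 228 = -16188$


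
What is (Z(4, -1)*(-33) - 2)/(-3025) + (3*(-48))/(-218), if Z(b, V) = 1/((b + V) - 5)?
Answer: 432439/659450 ≈ 0.65576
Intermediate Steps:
Z(b, V) = 1/(-5 + V + b) (Z(b, V) = 1/((V + b) - 5) = 1/(-5 + V + b))
(Z(4, -1)*(-33) - 2)/(-3025) + (3*(-48))/(-218) = (-33/(-5 - 1 + 4) - 2)/(-3025) + (3*(-48))/(-218) = (-33/(-2) - 2)*(-1/3025) - 144*(-1/218) = (-½*(-33) - 2)*(-1/3025) + 72/109 = (33/2 - 2)*(-1/3025) + 72/109 = (29/2)*(-1/3025) + 72/109 = -29/6050 + 72/109 = 432439/659450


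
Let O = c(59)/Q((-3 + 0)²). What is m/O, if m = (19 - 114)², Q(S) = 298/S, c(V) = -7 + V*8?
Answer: 537890/837 ≈ 642.64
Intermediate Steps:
c(V) = -7 + 8*V
m = 9025 (m = (-95)² = 9025)
O = 4185/298 (O = (-7 + 8*59)/((298/((-3 + 0)²))) = (-7 + 472)/((298/((-3)²))) = 465/((298/9)) = 465/((298*(⅑))) = 465/(298/9) = 465*(9/298) = 4185/298 ≈ 14.044)
m/O = 9025/(4185/298) = 9025*(298/4185) = 537890/837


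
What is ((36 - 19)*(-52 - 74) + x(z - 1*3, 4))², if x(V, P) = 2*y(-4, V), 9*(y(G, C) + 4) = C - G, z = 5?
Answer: 41550916/9 ≈ 4.6168e+6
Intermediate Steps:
y(G, C) = -4 - G/9 + C/9 (y(G, C) = -4 + (C - G)/9 = -4 + (-G/9 + C/9) = -4 - G/9 + C/9)
x(V, P) = -64/9 + 2*V/9 (x(V, P) = 2*(-4 - ⅑*(-4) + V/9) = 2*(-4 + 4/9 + V/9) = 2*(-32/9 + V/9) = -64/9 + 2*V/9)
((36 - 19)*(-52 - 74) + x(z - 1*3, 4))² = ((36 - 19)*(-52 - 74) + (-64/9 + 2*(5 - 1*3)/9))² = (17*(-126) + (-64/9 + 2*(5 - 3)/9))² = (-2142 + (-64/9 + (2/9)*2))² = (-2142 + (-64/9 + 4/9))² = (-2142 - 20/3)² = (-6446/3)² = 41550916/9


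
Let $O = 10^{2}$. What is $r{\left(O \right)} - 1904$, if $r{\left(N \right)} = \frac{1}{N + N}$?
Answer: $- \frac{380799}{200} \approx -1904.0$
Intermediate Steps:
$O = 100$
$r{\left(N \right)} = \frac{1}{2 N}$
$r{\left(O \right)} - 1904 = \frac{1}{2 \cdot 100} - 1904 = \frac{1}{2} \cdot \frac{1}{100} - 1904 = \frac{1}{200} - 1904 = - \frac{380799}{200}$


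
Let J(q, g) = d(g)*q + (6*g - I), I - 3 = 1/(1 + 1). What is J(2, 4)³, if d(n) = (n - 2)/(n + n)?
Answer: 9261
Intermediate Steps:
I = 7/2 (I = 3 + 1/(1 + 1) = 3 + 1/2 = 3 + ½ = 7/2 ≈ 3.5000)
d(n) = (-2 + n)/(2*n) (d(n) = (-2 + n)/((2*n)) = (-2 + n)*(1/(2*n)) = (-2 + n)/(2*n))
J(q, g) = -7/2 + 6*g + q*(-2 + g)/(2*g) (J(q, g) = ((-2 + g)/(2*g))*q + (6*g - 1*7/2) = q*(-2 + g)/(2*g) + (6*g - 7/2) = q*(-2 + g)/(2*g) + (-7/2 + 6*g) = -7/2 + 6*g + q*(-2 + g)/(2*g))
J(2, 4)³ = (-7/2 + (½)*2 + 6*4 - 1*2/4)³ = (-7/2 + 1 + 24 - 1*2*¼)³ = (-7/2 + 1 + 24 - ½)³ = 21³ = 9261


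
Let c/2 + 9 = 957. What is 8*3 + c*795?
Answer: 1507344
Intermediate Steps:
c = 1896 (c = -18 + 2*957 = -18 + 1914 = 1896)
8*3 + c*795 = 8*3 + 1896*795 = 24 + 1507320 = 1507344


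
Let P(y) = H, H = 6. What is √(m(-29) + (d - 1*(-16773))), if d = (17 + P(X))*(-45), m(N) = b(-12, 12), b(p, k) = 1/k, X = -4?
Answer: √566571/6 ≈ 125.45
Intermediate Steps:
P(y) = 6
m(N) = 1/12
d = -1035 (d = (17 + 6)*(-45) = 23*(-45) = -1035)
√(m(-29) + (d - 1*(-16773))) = √(1/12 + (-1035 - 1*(-16773))) = √(1/12 + (-1035 + 16773)) = √(1/12 + 15738) = √(188857/12) = √566571/6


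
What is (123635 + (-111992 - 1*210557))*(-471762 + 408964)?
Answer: 12491401372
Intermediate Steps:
(123635 + (-111992 - 1*210557))*(-471762 + 408964) = (123635 + (-111992 - 210557))*(-62798) = (123635 - 322549)*(-62798) = -198914*(-62798) = 12491401372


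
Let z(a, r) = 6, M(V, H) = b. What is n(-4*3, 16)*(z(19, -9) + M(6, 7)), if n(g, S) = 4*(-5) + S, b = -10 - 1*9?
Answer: 52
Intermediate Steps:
b = -19 (b = -10 - 9 = -19)
M(V, H) = -19
n(g, S) = -20 + S
n(-4*3, 16)*(z(19, -9) + M(6, 7)) = (-20 + 16)*(6 - 19) = -4*(-13) = 52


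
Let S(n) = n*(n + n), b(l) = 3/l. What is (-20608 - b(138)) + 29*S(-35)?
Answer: 2320331/46 ≈ 50442.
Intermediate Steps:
S(n) = 2*n**2 (S(n) = n*(2*n) = 2*n**2)
(-20608 - b(138)) + 29*S(-35) = (-20608 - 3/138) + 29*(2*(-35)**2) = (-20608 - 3/138) + 29*(2*1225) = (-20608 - 1*1/46) + 29*2450 = (-20608 - 1/46) + 71050 = -947969/46 + 71050 = 2320331/46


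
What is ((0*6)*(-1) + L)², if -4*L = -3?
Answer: 9/16 ≈ 0.56250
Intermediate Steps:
L = ¾ (L = -¼*(-3) = ¾ ≈ 0.75000)
((0*6)*(-1) + L)² = ((0*6)*(-1) + ¾)² = (0*(-1) + ¾)² = (0 + ¾)² = (¾)² = 9/16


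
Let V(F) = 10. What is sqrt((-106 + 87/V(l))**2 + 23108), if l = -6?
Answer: sqrt(3257529)/10 ≈ 180.49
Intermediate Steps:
sqrt((-106 + 87/V(l))**2 + 23108) = sqrt((-106 + 87/10)**2 + 23108) = sqrt((-973/10)**2 + 23108) = sqrt(946729/100 + 23108) = sqrt(3257529/100) = sqrt(3257529)/10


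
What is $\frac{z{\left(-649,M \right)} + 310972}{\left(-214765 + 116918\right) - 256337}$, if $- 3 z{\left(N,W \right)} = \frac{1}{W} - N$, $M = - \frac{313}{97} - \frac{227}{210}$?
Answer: $- \frac{81805517353}{93237875448} \approx -0.87739$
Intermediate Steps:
$M = - \frac{87749}{20370}$ ($M = \left(-313\right) \frac{1}{97} - \frac{227}{210} = - \frac{313}{97} - \frac{227}{210} = - \frac{87749}{20370} \approx -4.3078$)
$z{\left(N,W \right)} = - \frac{1}{3 W} + \frac{N}{3}$ ($z{\left(N,W \right)} = - \frac{\frac{1}{W} - N}{3} = - \frac{1}{3 W} + \frac{N}{3}$)
$\frac{z{\left(-649,M \right)} + 310972}{\left(-214765 + 116918\right) - 256337} = \frac{\frac{-1 - - \frac{56949101}{20370}}{3 \left(- \frac{87749}{20370}\right)} + 310972}{\left(-214765 + 116918\right) - 256337} = \frac{\frac{1}{3} \left(- \frac{20370}{87749}\right) \left(-1 + \frac{56949101}{20370}\right) + 310972}{-97847 - 256337} = \frac{\frac{1}{3} \left(- \frac{20370}{87749}\right) \frac{56928731}{20370} + 310972}{-354184} = \left(- \frac{56928731}{263247} + 310972\right) \left(- \frac{1}{354184}\right) = \frac{81805517353}{263247} \left(- \frac{1}{354184}\right) = - \frac{81805517353}{93237875448}$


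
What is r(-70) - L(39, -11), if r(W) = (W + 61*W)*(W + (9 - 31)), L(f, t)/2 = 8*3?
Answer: 399232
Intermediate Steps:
L(f, t) = 48 (L(f, t) = 2*(8*3) = 2*24 = 48)
r(W) = 62*W*(-22 + W) (r(W) = (62*W)*(W - 22) = (62*W)*(-22 + W) = 62*W*(-22 + W))
r(-70) - L(39, -11) = 62*(-70)*(-22 - 70) - 1*48 = 62*(-70)*(-92) - 48 = 399280 - 48 = 399232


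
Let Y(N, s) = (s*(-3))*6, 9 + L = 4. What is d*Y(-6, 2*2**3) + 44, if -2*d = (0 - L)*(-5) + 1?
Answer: -3412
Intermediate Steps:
L = -5 (L = -9 + 4 = -5)
d = 12 (d = -((0 - 1*(-5))*(-5) + 1)/2 = -((0 + 5)*(-5) + 1)/2 = -(5*(-5) + 1)/2 = -(-25 + 1)/2 = -1/2*(-24) = 12)
Y(N, s) = -18*s (Y(N, s) = -3*s*6 = -18*s)
d*Y(-6, 2*2**3) + 44 = 12*(-36*2**3) + 44 = 12*(-36*8) + 44 = 12*(-18*16) + 44 = 12*(-288) + 44 = -3456 + 44 = -3412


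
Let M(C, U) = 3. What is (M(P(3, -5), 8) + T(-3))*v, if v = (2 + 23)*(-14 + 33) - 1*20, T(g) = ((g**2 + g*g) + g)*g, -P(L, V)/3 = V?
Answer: -19110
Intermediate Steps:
P(L, V) = -3*V
T(g) = g*(g + 2*g**2) (T(g) = ((g**2 + g**2) + g)*g = (2*g**2 + g)*g = (g + 2*g**2)*g = g*(g + 2*g**2))
v = 455 (v = 25*19 - 20 = 475 - 20 = 455)
(M(P(3, -5), 8) + T(-3))*v = (3 + (-3)**2*(1 + 2*(-3)))*455 = (3 + 9*(1 - 6))*455 = (3 + 9*(-5))*455 = (3 - 45)*455 = -42*455 = -19110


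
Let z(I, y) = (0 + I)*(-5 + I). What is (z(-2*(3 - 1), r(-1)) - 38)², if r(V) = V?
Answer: 4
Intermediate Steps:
z(I, y) = I*(-5 + I)
(z(-2*(3 - 1), r(-1)) - 38)² = ((-2*(3 - 1))*(-5 - 2*(3 - 1)) - 38)² = ((-2*2)*(-5 - 2*2) - 38)² = (-4*(-5 - 4) - 38)² = (-4*(-9) - 38)² = (36 - 38)² = (-2)² = 4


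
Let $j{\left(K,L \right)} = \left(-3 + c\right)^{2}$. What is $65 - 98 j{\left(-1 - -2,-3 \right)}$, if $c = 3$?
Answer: $65$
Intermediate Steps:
$j{\left(K,L \right)} = 0$ ($j{\left(K,L \right)} = \left(-3 + 3\right)^{2} = 0^{2} = 0$)
$65 - 98 j{\left(-1 - -2,-3 \right)} = 65 - 0 = 65 + 0 = 65$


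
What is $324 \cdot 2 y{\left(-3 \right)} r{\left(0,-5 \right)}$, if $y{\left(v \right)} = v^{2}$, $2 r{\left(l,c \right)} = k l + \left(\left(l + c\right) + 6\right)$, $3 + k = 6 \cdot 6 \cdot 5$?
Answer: $2916$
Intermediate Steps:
$k = 177$ ($k = -3 + 6 \cdot 6 \cdot 5 = -3 + 36 \cdot 5 = -3 + 180 = 177$)
$r{\left(l,c \right)} = 3 + \frac{c}{2} + 89 l$ ($r{\left(l,c \right)} = \frac{177 l + \left(\left(l + c\right) + 6\right)}{2} = \frac{177 l + \left(\left(c + l\right) + 6\right)}{2} = \frac{177 l + \left(6 + c + l\right)}{2} = \frac{6 + c + 178 l}{2} = 3 + \frac{c}{2} + 89 l$)
$324 \cdot 2 y{\left(-3 \right)} r{\left(0,-5 \right)} = 324 \cdot 2 \left(-3\right)^{2} \left(3 + \frac{1}{2} \left(-5\right) + 89 \cdot 0\right) = 324 \cdot 2 \cdot 9 \left(3 - \frac{5}{2} + 0\right) = 324 \cdot 18 \cdot \frac{1}{2} = 324 \cdot 9 = 2916$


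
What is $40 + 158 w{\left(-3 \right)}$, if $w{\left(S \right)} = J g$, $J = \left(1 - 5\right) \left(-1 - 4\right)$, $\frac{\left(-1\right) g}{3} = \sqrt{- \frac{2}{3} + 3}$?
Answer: $40 - 3160 \sqrt{21} \approx -14441.0$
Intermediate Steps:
$g = - \sqrt{21}$ ($g = - 3 \sqrt{- \frac{2}{3} + 3} = - 3 \sqrt{\frac{7}{3}} = - 3 \frac{\sqrt{21}}{3} = - \sqrt{21} \approx -4.5826$)
$J = 20$ ($J = \left(-4\right) \left(-5\right) = 20$)
$w{\left(S \right)} = - 20 \sqrt{21}$ ($w{\left(S \right)} = 20 \left(- \sqrt{21}\right) = - 20 \sqrt{21}$)
$40 + 158 w{\left(-3 \right)} = 40 + 158 \left(- 20 \sqrt{21}\right) = 40 - 3160 \sqrt{21}$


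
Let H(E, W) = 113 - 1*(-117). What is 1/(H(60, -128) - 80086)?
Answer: -1/79856 ≈ -1.2523e-5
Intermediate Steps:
H(E, W) = 230 (H(E, W) = 113 + 117 = 230)
1/(H(60, -128) - 80086) = 1/(230 - 80086) = 1/(-79856) = -1/79856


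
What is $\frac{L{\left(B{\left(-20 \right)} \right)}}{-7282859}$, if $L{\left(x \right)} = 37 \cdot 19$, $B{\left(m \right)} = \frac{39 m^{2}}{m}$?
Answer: $- \frac{703}{7282859} \approx -9.6528 \cdot 10^{-5}$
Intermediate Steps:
$B{\left(m \right)} = 39 m$
$L{\left(x \right)} = 703$
$\frac{L{\left(B{\left(-20 \right)} \right)}}{-7282859} = \frac{703}{-7282859} = 703 \left(- \frac{1}{7282859}\right) = - \frac{703}{7282859}$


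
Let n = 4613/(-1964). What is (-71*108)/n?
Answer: 15059952/4613 ≈ 3264.7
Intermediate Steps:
n = -4613/1964 (n = 4613*(-1/1964) = -4613/1964 ≈ -2.3488)
(-71*108)/n = (-71*108)/(-4613/1964) = -7668*(-1964/4613) = 15059952/4613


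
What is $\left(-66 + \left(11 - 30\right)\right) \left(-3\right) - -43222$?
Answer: $43477$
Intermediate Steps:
$\left(-66 + \left(11 - 30\right)\right) \left(-3\right) - -43222 = \left(-66 + \left(11 - 30\right)\right) \left(-3\right) + 43222 = \left(-66 - 19\right) \left(-3\right) + 43222 = \left(-85\right) \left(-3\right) + 43222 = 255 + 43222 = 43477$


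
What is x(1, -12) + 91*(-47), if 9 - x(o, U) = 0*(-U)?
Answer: -4268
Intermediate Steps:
x(o, U) = 9 (x(o, U) = 9 - 0*(-U) = 9 - 1*0 = 9 + 0 = 9)
x(1, -12) + 91*(-47) = 9 + 91*(-47) = 9 - 4277 = -4268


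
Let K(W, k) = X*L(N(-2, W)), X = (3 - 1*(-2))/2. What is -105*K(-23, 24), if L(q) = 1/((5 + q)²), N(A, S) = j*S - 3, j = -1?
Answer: -21/50 ≈ -0.42000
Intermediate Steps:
N(A, S) = -3 - S (N(A, S) = -S - 3 = -3 - S)
L(q) = (5 + q)⁻²
X = 5/2 (X = (3 + 2)*(½) = 5*(½) = 5/2 ≈ 2.5000)
K(W, k) = 5/(2*(2 - W)²) (K(W, k) = 5/(2*(5 + (-3 - W))²) = 5/(2*(2 - W)²))
-105*K(-23, 24) = -525/(2*(2 - 1*(-23))²) = -525/(2*(2 + 23)²) = -525/(2*25²) = -525/(2*625) = -105*1/250 = -21/50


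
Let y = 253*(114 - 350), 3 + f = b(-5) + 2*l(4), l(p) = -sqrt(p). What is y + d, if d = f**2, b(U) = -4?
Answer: -59587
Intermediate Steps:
f = -11 (f = -3 + (-4 + 2*(-sqrt(4))) = -3 + (-4 + 2*(-1*2)) = -3 + (-4 + 2*(-2)) = -3 + (-4 - 4) = -3 - 8 = -11)
y = -59708 (y = 253*(-236) = -59708)
d = 121 (d = (-11)**2 = 121)
y + d = -59708 + 121 = -59587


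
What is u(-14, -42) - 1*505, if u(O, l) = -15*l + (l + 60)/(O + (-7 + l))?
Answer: 873/7 ≈ 124.71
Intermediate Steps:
u(O, l) = -15*l + (60 + l)/(-7 + O + l)
u(-14, -42) - 1*505 = (60 - 15*(-42)² + 106*(-42) - 15*(-14)*(-42))/(-7 - 14 - 42) - 1*505 = (60 - 15*1764 - 4452 - 8820)/(-63) - 505 = -(60 - 26460 - 4452 - 8820)/63 - 505 = -1/63*(-39672) - 505 = 4408/7 - 505 = 873/7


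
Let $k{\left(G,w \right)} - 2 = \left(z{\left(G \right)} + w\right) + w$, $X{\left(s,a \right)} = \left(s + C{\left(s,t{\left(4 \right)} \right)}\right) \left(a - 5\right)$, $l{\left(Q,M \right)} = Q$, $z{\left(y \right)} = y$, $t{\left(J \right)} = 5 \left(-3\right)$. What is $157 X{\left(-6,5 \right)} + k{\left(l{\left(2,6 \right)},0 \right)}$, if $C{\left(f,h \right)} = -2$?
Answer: $4$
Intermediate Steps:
$t{\left(J \right)} = -15$
$X{\left(s,a \right)} = \left(-5 + a\right) \left(-2 + s\right)$ ($X{\left(s,a \right)} = \left(s - 2\right) \left(a - 5\right) = \left(-2 + s\right) \left(-5 + a\right) = \left(-5 + a\right) \left(-2 + s\right)$)
$k{\left(G,w \right)} = 2 + G + 2 w$ ($k{\left(G,w \right)} = 2 + \left(\left(G + w\right) + w\right) = 2 + \left(G + 2 w\right) = 2 + G + 2 w$)
$157 X{\left(-6,5 \right)} + k{\left(l{\left(2,6 \right)},0 \right)} = 157 \left(10 - -30 - 10 + 5 \left(-6\right)\right) + \left(2 + 2 + 2 \cdot 0\right) = 157 \left(10 + 30 - 10 - 30\right) + \left(2 + 2 + 0\right) = 157 \cdot 0 + 4 = 0 + 4 = 4$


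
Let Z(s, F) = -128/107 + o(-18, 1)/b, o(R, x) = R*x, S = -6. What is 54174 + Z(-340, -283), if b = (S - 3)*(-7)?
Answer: 40575216/749 ≈ 54173.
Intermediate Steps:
b = 63 (b = (-6 - 3)*(-7) = -9*(-7) = 63)
Z(s, F) = -1110/749 (Z(s, F) = -128/107 - 18*1/63 = -128*1/107 - 18*1/63 = -128/107 - 2/7 = -1110/749)
54174 + Z(-340, -283) = 54174 - 1110/749 = 40575216/749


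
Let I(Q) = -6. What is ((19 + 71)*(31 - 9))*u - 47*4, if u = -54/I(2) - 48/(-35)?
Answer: 142432/7 ≈ 20347.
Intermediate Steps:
u = 363/35 (u = -54/(-6) - 48/(-35) = -54*(-1/6) - 48*(-1/35) = 9 + 48/35 = 363/35 ≈ 10.371)
((19 + 71)*(31 - 9))*u - 47*4 = ((19 + 71)*(31 - 9))*(363/35) - 47*4 = (90*22)*(363/35) - 188 = 1980*(363/35) - 188 = 143748/7 - 188 = 142432/7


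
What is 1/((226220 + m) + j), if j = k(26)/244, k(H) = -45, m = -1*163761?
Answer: 244/15239951 ≈ 1.6011e-5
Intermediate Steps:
m = -163761
j = -45/244 ≈ -0.18443
1/((226220 + m) + j) = 1/((226220 - 163761) - 45/244) = 1/(62459 - 45/244) = 1/(15239951/244) = 244/15239951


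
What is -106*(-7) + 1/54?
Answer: 40069/54 ≈ 742.02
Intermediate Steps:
-106*(-7) + 1/54 = 742 + 1/54 = 40069/54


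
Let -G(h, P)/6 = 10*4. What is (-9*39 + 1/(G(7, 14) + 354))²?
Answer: 1601040169/12996 ≈ 1.2319e+5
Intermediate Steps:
G(h, P) = -240 (G(h, P) = -60*4 = -6*40 = -240)
(-9*39 + 1/(G(7, 14) + 354))² = (-9*39 + 1/(-240 + 354))² = (-351 + 1/114)² = (-40013/114)² = 1601040169/12996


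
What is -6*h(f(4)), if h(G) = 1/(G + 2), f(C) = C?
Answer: -1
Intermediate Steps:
h(G) = 1/(2 + G)
-6*h(f(4)) = -6/(2 + 4) = -6/6 = -6*⅙ = -1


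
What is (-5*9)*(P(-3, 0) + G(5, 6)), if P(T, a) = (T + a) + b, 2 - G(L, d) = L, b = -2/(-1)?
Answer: 180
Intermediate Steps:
b = 2 (b = -2*(-1) = 2)
G(L, d) = 2 - L
P(T, a) = 2 + T + a (P(T, a) = (T + a) + 2 = 2 + T + a)
(-5*9)*(P(-3, 0) + G(5, 6)) = (-5*9)*((2 - 3 + 0) + (2 - 1*5)) = -45*(-1 + (2 - 5)) = -45*(-1 - 3) = -45*(-4) = 180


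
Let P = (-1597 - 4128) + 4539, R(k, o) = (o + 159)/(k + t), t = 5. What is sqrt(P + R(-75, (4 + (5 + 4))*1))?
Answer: 2*I*sqrt(363965)/35 ≈ 34.474*I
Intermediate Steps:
R(k, o) = (159 + o)/(5 + k) (R(k, o) = (o + 159)/(k + 5) = (159 + o)/(5 + k))
P = -1186 (P = -5725 + 4539 = -1186)
sqrt(P + R(-75, (4 + (5 + 4))*1)) = sqrt(-1186 + (159 + (4 + (5 + 4))*1)/(5 - 75)) = sqrt(-1186 + (159 + (4 + 9)*1)/(-70)) = sqrt(-1186 - (159 + 13*1)/70) = sqrt(-1186 - (159 + 13)/70) = sqrt(-1186 - 1/70*172) = sqrt(-1186 - 86/35) = sqrt(-41596/35) = 2*I*sqrt(363965)/35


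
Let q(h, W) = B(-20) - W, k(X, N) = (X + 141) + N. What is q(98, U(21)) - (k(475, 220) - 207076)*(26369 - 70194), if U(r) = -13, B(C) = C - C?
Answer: -9038467987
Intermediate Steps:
k(X, N) = 141 + N + X (k(X, N) = (141 + X) + N = 141 + N + X)
B(C) = 0
q(h, W) = -W (q(h, W) = 0 - W = -W)
q(98, U(21)) - (k(475, 220) - 207076)*(26369 - 70194) = -1*(-13) - ((141 + 220 + 475) - 207076)*(26369 - 70194) = 13 - (836 - 207076)*(-43825) = 13 - (-206240)*(-43825) = 13 - 1*9038468000 = 13 - 9038468000 = -9038467987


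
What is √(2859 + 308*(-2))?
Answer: √2243 ≈ 47.360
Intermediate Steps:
√(2859 + 308*(-2)) = √(2859 - 616) = √2243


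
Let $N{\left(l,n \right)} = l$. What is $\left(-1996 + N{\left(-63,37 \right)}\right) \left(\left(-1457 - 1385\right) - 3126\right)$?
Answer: $12288112$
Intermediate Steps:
$\left(-1996 + N{\left(-63,37 \right)}\right) \left(\left(-1457 - 1385\right) - 3126\right) = \left(-1996 - 63\right) \left(\left(-1457 - 1385\right) - 3126\right) = - 2059 \left(\left(-1457 - 1385\right) - 3126\right) = - 2059 \left(-2842 - 3126\right) = \left(-2059\right) \left(-5968\right) = 12288112$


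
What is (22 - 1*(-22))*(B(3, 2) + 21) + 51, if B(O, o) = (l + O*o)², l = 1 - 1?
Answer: 2559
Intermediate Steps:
l = 0
B(O, o) = O²*o² (B(O, o) = (0 + O*o)² = (O*o)² = O²*o²)
(22 - 1*(-22))*(B(3, 2) + 21) + 51 = (22 - 1*(-22))*(3²*2² + 21) + 51 = (22 + 22)*(9*4 + 21) + 51 = 44*(36 + 21) + 51 = 44*57 + 51 = 2508 + 51 = 2559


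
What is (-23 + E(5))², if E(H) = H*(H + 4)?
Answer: 484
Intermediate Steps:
E(H) = H*(4 + H)
(-23 + E(5))² = (-23 + 5*(4 + 5))² = (-23 + 5*9)² = (-23 + 45)² = 22² = 484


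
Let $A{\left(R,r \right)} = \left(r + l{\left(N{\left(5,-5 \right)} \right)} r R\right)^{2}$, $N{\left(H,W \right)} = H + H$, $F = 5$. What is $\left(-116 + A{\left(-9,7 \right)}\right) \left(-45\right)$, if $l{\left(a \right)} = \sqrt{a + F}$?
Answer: $-2676060 + 39690 \sqrt{15} \approx -2.5223 \cdot 10^{6}$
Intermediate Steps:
$N{\left(H,W \right)} = 2 H$
$l{\left(a \right)} = \sqrt{5 + a}$ ($l{\left(a \right)} = \sqrt{a + 5} = \sqrt{5 + a}$)
$A{\left(R,r \right)} = \left(r + R r \sqrt{15}\right)^{2}$ ($A{\left(R,r \right)} = \left(r + \sqrt{5 + 2 \cdot 5} r R\right)^{2} = \left(r + \sqrt{5 + 10} r R\right)^{2} = \left(r + \sqrt{15} r R\right)^{2} = \left(r + r \sqrt{15} R\right)^{2} = \left(r + R r \sqrt{15}\right)^{2}$)
$\left(-116 + A{\left(-9,7 \right)}\right) \left(-45\right) = \left(-116 + 7^{2} \left(1 - 9 \sqrt{15}\right)^{2}\right) \left(-45\right) = \left(-116 + 49 \left(1 - 9 \sqrt{15}\right)^{2}\right) \left(-45\right) = 5220 - 2205 \left(1 - 9 \sqrt{15}\right)^{2}$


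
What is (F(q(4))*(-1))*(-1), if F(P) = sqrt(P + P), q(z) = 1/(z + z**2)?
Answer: sqrt(10)/10 ≈ 0.31623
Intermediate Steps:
F(P) = sqrt(2)*sqrt(P) (F(P) = sqrt(2*P) = sqrt(2)*sqrt(P))
(F(q(4))*(-1))*(-1) = ((sqrt(2)*sqrt(1/(4*(1 + 4))))*(-1))*(-1) = ((sqrt(2)*sqrt((1/4)/5))*(-1))*(-1) = ((sqrt(2)*sqrt((1/4)*(1/5)))*(-1))*(-1) = ((sqrt(2)*sqrt(1/20))*(-1))*(-1) = ((sqrt(2)*(sqrt(5)/10))*(-1))*(-1) = ((sqrt(10)/10)*(-1))*(-1) = -sqrt(10)/10*(-1) = sqrt(10)/10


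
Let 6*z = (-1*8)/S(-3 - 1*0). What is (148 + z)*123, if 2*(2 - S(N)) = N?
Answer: 127100/7 ≈ 18157.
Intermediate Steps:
S(N) = 2 - N/2
z = -8/21 (z = ((-1*8)/(2 - (-3 - 1*0)/2))/6 = (-8/(2 - (-3 + 0)/2))/6 = (-8/(2 - ½*(-3)))/6 = (-8/(2 + 3/2))/6 = (-8/7/2)/6 = (-8*2/7)/6 = (⅙)*(-16/7) = -8/21 ≈ -0.38095)
(148 + z)*123 = (148 - 8/21)*123 = (3100/21)*123 = 127100/7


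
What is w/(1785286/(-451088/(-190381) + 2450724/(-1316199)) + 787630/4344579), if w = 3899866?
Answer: 119685690279173068115364/107976233843028822077407 ≈ 1.1084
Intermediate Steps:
w/(1785286/(-451088/(-190381) + 2450724/(-1316199)) + 787630/4344579) = 3899866/(1785286/(-451088/(-190381) + 2450724/(-1316199)) + 787630/4344579) = 3899866/(1785286/(-451088*(-1/190381) + 2450724*(-1/1316199)) + 787630*(1/4344579)) = 3899866/(1785286/(451088/190381 - 816908/438733) + 787630/4344579) = 3899866/(1785286/(42383429556/83526427273) + 787630/4344579) = 3899866/(1785286*(83526427273/42383429556) + 787630/4344579) = 3899866/(74559280620252539/21191714778 + 787630/4344579) = 3899866/(107976233843028822077407/30689692999496154) = 3899866*(30689692999496154/107976233843028822077407) = 119685690279173068115364/107976233843028822077407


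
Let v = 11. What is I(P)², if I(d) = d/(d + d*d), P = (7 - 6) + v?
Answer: 1/169 ≈ 0.0059172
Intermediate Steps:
P = 12 (P = (7 - 6) + 11 = 1 + 11 = 12)
I(d) = d/(d + d²)
I(P)² = (1/(1 + 12))² = (1/13)² = 1/169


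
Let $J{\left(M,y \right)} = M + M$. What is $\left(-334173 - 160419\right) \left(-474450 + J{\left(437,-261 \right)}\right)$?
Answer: $234226900992$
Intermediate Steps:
$J{\left(M,y \right)} = 2 M$
$\left(-334173 - 160419\right) \left(-474450 + J{\left(437,-261 \right)}\right) = \left(-334173 - 160419\right) \left(-474450 + 2 \cdot 437\right) = - 494592 \left(-474450 + 874\right) = \left(-494592\right) \left(-473576\right) = 234226900992$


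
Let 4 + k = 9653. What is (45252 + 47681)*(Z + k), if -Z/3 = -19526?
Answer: 6340539791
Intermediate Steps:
Z = 58578 (Z = -3*(-19526) = 58578)
k = 9649 (k = -4 + 9653 = 9649)
(45252 + 47681)*(Z + k) = (45252 + 47681)*(58578 + 9649) = 92933*68227 = 6340539791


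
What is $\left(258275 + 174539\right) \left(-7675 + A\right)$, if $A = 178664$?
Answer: $74006433046$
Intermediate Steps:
$\left(258275 + 174539\right) \left(-7675 + A\right) = \left(258275 + 174539\right) \left(-7675 + 178664\right) = 432814 \cdot 170989 = 74006433046$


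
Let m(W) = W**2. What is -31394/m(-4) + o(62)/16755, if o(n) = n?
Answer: -263002739/134040 ≈ -1962.1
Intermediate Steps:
-31394/m(-4) + o(62)/16755 = -31394/((-4)**2) + 62/16755 = -31394/16 + 62*(1/16755) = -31394*1/16 + 62/16755 = -15697/8 + 62/16755 = -263002739/134040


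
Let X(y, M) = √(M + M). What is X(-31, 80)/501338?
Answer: 2*√10/250669 ≈ 2.5231e-5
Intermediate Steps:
X(y, M) = √2*√M (X(y, M) = √(2*M) = √2*√M)
X(-31, 80)/501338 = (√2*√80)/501338 = (√2*(4*√5))*(1/501338) = (4*√10)*(1/501338) = 2*√10/250669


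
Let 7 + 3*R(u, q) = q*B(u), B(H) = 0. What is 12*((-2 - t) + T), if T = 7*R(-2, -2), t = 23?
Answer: -496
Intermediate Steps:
R(u, q) = -7/3 (R(u, q) = -7/3 + (q*0)/3 = -7/3 + (⅓)*0 = -7/3 + 0 = -7/3)
T = -49/3 (T = 7*(-7/3) = -49/3 ≈ -16.333)
12*((-2 - t) + T) = 12*((-2 - 1*23) - 49/3) = 12*((-2 - 23) - 49/3) = 12*(-25 - 49/3) = 12*(-124/3) = -496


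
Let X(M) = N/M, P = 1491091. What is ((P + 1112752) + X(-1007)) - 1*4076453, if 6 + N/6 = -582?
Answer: -1482914742/1007 ≈ -1.4726e+6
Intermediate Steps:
N = -3528 (N = -36 + 6*(-582) = -36 - 3492 = -3528)
X(M) = -3528/M
((P + 1112752) + X(-1007)) - 1*4076453 = ((1491091 + 1112752) - 3528/(-1007)) - 1*4076453 = (2603843 - 3528*(-1/1007)) - 4076453 = (2603843 + 3528/1007) - 4076453 = 2622073429/1007 - 4076453 = -1482914742/1007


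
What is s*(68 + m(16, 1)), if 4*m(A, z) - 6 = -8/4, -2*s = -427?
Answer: 29463/2 ≈ 14732.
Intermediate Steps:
s = 427/2 (s = -1/2*(-427) = 427/2 ≈ 213.50)
m(A, z) = 1 (m(A, z) = 3/2 + (-8/4)/4 = 3/2 + (-8*1/4)/4 = 3/2 + (1/4)*(-2) = 3/2 - 1/2 = 1)
s*(68 + m(16, 1)) = 427*(68 + 1)/2 = (427/2)*69 = 29463/2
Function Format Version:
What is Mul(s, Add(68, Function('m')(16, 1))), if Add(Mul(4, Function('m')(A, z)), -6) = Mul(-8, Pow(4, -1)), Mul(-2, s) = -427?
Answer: Rational(29463, 2) ≈ 14732.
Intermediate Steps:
s = Rational(427, 2) (s = Mul(Rational(-1, 2), -427) = Rational(427, 2) ≈ 213.50)
Function('m')(A, z) = 1 (Function('m')(A, z) = Add(Rational(3, 2), Mul(Rational(1, 4), Mul(-8, Pow(4, -1)))) = Add(Rational(3, 2), Mul(Rational(1, 4), Mul(-8, Rational(1, 4)))) = Add(Rational(3, 2), Mul(Rational(1, 4), -2)) = Add(Rational(3, 2), Rational(-1, 2)) = 1)
Mul(s, Add(68, Function('m')(16, 1))) = Mul(Rational(427, 2), Add(68, 1)) = Mul(Rational(427, 2), 69) = Rational(29463, 2)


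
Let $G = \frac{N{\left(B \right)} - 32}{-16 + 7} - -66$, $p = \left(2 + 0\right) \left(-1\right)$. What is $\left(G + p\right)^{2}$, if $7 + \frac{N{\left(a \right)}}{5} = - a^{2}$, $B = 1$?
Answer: $5184$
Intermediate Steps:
$N{\left(a \right)} = -35 - 5 a^{2}$ ($N{\left(a \right)} = -35 + 5 \left(- a^{2}\right) = -35 - 5 a^{2}$)
$p = -2$ ($p = 2 \left(-1\right) = -2$)
$G = 74$ ($G = \frac{\left(-35 - 5 \cdot 1^{2}\right) - 32}{-16 + 7} - -66 = \frac{\left(-35 - 5\right) - 32}{-9} + 66 = \left(\left(-35 - 5\right) - 32\right) \left(- \frac{1}{9}\right) + 66 = \left(-40 - 32\right) \left(- \frac{1}{9}\right) + 66 = \left(-72\right) \left(- \frac{1}{9}\right) + 66 = 8 + 66 = 74$)
$\left(G + p\right)^{2} = \left(74 - 2\right)^{2} = 72^{2} = 5184$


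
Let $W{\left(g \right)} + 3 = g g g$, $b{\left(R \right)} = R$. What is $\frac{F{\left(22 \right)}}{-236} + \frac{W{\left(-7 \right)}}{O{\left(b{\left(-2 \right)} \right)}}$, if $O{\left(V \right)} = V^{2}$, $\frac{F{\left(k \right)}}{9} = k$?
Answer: $- \frac{5153}{59} \approx -87.339$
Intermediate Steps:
$W{\left(g \right)} = -3 + g^{3}$ ($W{\left(g \right)} = -3 + g g g = -3 + g g^{2} = -3 + g^{3}$)
$F{\left(k \right)} = 9 k$
$\frac{F{\left(22 \right)}}{-236} + \frac{W{\left(-7 \right)}}{O{\left(b{\left(-2 \right)} \right)}} = \frac{9 \cdot 22}{-236} + \frac{-3 + \left(-7\right)^{3}}{\left(-2\right)^{2}} = 198 \left(- \frac{1}{236}\right) + \frac{-3 - 343}{4} = - \frac{99}{118} - \frac{173}{2} = - \frac{5153}{59}$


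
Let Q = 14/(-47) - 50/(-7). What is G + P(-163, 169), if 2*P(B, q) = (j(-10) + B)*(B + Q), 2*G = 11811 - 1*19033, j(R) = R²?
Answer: 122941/94 ≈ 1307.9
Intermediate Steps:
Q = 2252/329 (Q = 14*(-1/47) - 50*(-⅐) = -14/47 + 50/7 = 2252/329 ≈ 6.8450)
G = -3611 (G = (11811 - 1*19033)/2 = (11811 - 19033)/2 = (½)*(-7222) = -3611)
P(B, q) = (100 + B)*(2252/329 + B)/2 (P(B, q) = (((-10)² + B)*(B + 2252/329))/2 = ((100 + B)*(2252/329 + B))/2 = (100 + B)*(2252/329 + B)/2)
G + P(-163, 169) = -3611 + (112600/329 + (½)*(-163)² + (17576/329)*(-163)) = -3611 + (112600/329 + (½)*26569 - 2864888/329) = -3611 + (112600/329 + 26569/2 - 2864888/329) = -3611 + 462375/94 = 122941/94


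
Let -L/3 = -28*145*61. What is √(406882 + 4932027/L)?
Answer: 11*√51563446566835/123830 ≈ 637.88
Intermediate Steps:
L = 742980 (L = -3*(-28*145)*61 = -(-12180)*61 = -3*(-247660) = 742980)
√(406882 + 4932027/L) = √(406882 + 4932027/742980) = √(406882 + 4932027*(1/742980)) = √(406882 + 1644009/247660) = √(100770040129/247660) = 11*√51563446566835/123830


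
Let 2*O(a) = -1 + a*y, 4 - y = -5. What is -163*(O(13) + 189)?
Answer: -40261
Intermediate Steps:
y = 9 (y = 4 - 1*(-5) = 4 + 5 = 9)
O(a) = -½ + 9*a/2 (O(a) = (-1 + a*9)/2 = (-1 + 9*a)/2 = -½ + 9*a/2)
-163*(O(13) + 189) = -163*((-½ + (9/2)*13) + 189) = -163*((-½ + 117/2) + 189) = -163*(58 + 189) = -163*247 = -40261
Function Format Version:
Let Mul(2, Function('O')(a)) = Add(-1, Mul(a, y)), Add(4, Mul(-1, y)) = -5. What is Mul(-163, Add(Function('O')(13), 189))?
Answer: -40261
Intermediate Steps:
y = 9 (y = Add(4, Mul(-1, -5)) = Add(4, 5) = 9)
Function('O')(a) = Add(Rational(-1, 2), Mul(Rational(9, 2), a)) (Function('O')(a) = Mul(Rational(1, 2), Add(-1, Mul(a, 9))) = Mul(Rational(1, 2), Add(-1, Mul(9, a))) = Add(Rational(-1, 2), Mul(Rational(9, 2), a)))
Mul(-163, Add(Function('O')(13), 189)) = Mul(-163, Add(Add(Rational(-1, 2), Mul(Rational(9, 2), 13)), 189)) = Mul(-163, Add(Add(Rational(-1, 2), Rational(117, 2)), 189)) = Mul(-163, Add(58, 189)) = Mul(-163, 247) = -40261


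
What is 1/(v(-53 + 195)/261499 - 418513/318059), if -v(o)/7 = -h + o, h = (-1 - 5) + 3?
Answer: -11881730063/15680508696 ≈ -0.75774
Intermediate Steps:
h = -3 (h = -6 + 3 = -3)
v(o) = -21 - 7*o (v(o) = -7*(-1*(-3) + o) = -7*(3 + o) = -21 - 7*o)
1/(v(-53 + 195)/261499 - 418513/318059) = 1/((-21 - 7*(-53 + 195))/261499 - 418513/318059) = 1/((-21 - 7*142)*(1/261499) - 418513*1/318059) = 1/((-21 - 994)*(1/261499) - 418513/318059) = 1/(-1015*1/261499 - 418513/318059) = 1/(-145/37357 - 418513/318059) = 1/(-15680508696/11881730063) = -11881730063/15680508696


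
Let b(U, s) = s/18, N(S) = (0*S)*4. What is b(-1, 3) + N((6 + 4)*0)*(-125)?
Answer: 1/6 ≈ 0.16667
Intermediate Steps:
N(S) = 0 (N(S) = 0*4 = 0)
b(U, s) = s/18 (b(U, s) = s*(1/18) = s/18)
b(-1, 3) + N((6 + 4)*0)*(-125) = (1/18)*3 + 0*(-125) = 1/6 + 0 = 1/6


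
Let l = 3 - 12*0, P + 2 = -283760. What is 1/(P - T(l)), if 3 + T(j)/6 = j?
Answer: -1/283762 ≈ -3.5241e-6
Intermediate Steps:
P = -283762 (P = -2 - 283760 = -283762)
l = 3 (l = 3 + 0 = 3)
T(j) = -18 + 6*j
1/(P - T(l)) = 1/(-283762 - (-18 + 6*3)) = 1/(-283762 - (-18 + 18)) = 1/(-283762 - 1*0) = 1/(-283762 + 0) = 1/(-283762) = -1/283762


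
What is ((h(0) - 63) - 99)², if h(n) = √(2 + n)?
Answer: (162 - √2)² ≈ 25788.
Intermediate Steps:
((h(0) - 63) - 99)² = ((√(2 + 0) - 63) - 99)² = ((√2 - 63) - 99)² = ((-63 + √2) - 99)² = (-162 + √2)²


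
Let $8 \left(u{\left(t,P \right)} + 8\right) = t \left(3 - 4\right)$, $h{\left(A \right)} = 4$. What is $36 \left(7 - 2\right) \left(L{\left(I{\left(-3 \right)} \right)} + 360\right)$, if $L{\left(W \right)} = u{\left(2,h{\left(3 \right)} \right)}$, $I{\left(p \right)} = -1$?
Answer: $63315$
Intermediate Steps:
$u{\left(t,P \right)} = -8 - \frac{t}{8}$ ($u{\left(t,P \right)} = -8 + \frac{t \left(3 - 4\right)}{8} = -8 + \frac{t \left(-1\right)}{8} = -8 + \frac{\left(-1\right) t}{8} = -8 - \frac{t}{8}$)
$L{\left(W \right)} = - \frac{33}{4}$ ($L{\left(W \right)} = -8 - \frac{1}{4} = - \frac{33}{4}$)
$36 \left(7 - 2\right) \left(L{\left(I{\left(-3 \right)} \right)} + 360\right) = 36 \left(7 - 2\right) \left(- \frac{33}{4} + 360\right) = 36 \cdot 5 \cdot \frac{1407}{4} = 180 \cdot \frac{1407}{4} = 63315$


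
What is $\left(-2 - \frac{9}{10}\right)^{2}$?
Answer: $\frac{841}{100} \approx 8.41$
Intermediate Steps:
$\left(-2 - \frac{9}{10}\right)^{2} = \left(- \frac{29}{10}\right)^{2} = \frac{841}{100}$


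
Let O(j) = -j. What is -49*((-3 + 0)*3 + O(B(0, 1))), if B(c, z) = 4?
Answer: 637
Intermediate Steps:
-49*((-3 + 0)*3 + O(B(0, 1))) = -49*((-3 + 0)*3 - 1*4) = -49*(-3*3 - 4) = -49*(-9 - 4) = -49*(-13) = 637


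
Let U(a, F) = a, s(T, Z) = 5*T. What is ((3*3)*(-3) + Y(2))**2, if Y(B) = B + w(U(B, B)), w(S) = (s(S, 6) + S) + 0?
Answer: 169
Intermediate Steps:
w(S) = 6*S (w(S) = (5*S + S) + 0 = 6*S + 0 = 6*S)
Y(B) = 7*B (Y(B) = B + 6*B = 7*B)
((3*3)*(-3) + Y(2))**2 = ((3*3)*(-3) + 7*2)**2 = (9*(-3) + 14)**2 = (-27 + 14)**2 = (-13)**2 = 169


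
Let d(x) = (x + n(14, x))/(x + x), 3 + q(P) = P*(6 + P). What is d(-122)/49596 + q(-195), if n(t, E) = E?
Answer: 1827711793/49596 ≈ 36852.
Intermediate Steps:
q(P) = -3 + P*(6 + P)
d(x) = 1 (d(x) = (x + x)/(x + x) = (2*x)/((2*x)) = (2*x)*(1/(2*x)) = 1)
d(-122)/49596 + q(-195) = 1/49596 + (-3 + (-195)**2 + 6*(-195)) = 1*(1/49596) + (-3 + 38025 - 1170) = 1/49596 + 36852 = 1827711793/49596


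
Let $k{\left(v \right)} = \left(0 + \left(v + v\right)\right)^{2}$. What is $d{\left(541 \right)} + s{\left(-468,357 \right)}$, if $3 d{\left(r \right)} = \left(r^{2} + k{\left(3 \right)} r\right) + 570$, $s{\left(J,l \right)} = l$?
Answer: $\frac{313798}{3} \approx 1.046 \cdot 10^{5}$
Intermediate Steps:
$k{\left(v \right)} = 4 v^{2}$ ($k{\left(v \right)} = \left(0 + 2 v\right)^{2} = \left(2 v\right)^{2} = 4 v^{2}$)
$d{\left(r \right)} = 190 + 12 r + \frac{r^{2}}{3}$ ($d{\left(r \right)} = \frac{\left(r^{2} + 4 \cdot 3^{2} r\right) + 570}{3} = \frac{\left(r^{2} + 4 \cdot 9 r\right) + 570}{3} = \frac{\left(r^{2} + 36 r\right) + 570}{3} = \frac{570 + r^{2} + 36 r}{3} = 190 + 12 r + \frac{r^{2}}{3}$)
$d{\left(541 \right)} + s{\left(-468,357 \right)} = \left(190 + 12 \cdot 541 + \frac{541^{2}}{3}\right) + 357 = \left(190 + 6492 + \frac{1}{3} \cdot 292681\right) + 357 = \left(190 + 6492 + \frac{292681}{3}\right) + 357 = \frac{312727}{3} + 357 = \frac{313798}{3}$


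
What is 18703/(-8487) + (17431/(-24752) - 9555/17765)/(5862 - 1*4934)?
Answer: -89842023480577/40743540085248 ≈ -2.2051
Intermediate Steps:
18703/(-8487) + (17431/(-24752) - 9555/17765)/(5862 - 1*4934) = 18703*(-1/8487) + (17431*(-1/24752) - 9555*1/17765)/(5862 - 4934) = -18703/8487 + (-17431/24752 - 1911/3553)/928 = -18703/8487 - 6425495/5173168*1/928 = -18703/8487 - 6425495/4800699904 = -89842023480577/40743540085248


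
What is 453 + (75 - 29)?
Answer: 499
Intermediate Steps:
453 + (75 - 29) = 453 + 46 = 499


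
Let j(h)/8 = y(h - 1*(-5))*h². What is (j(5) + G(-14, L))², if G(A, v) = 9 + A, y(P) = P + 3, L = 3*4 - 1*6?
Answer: 6734025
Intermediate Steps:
L = 6 (L = 12 - 6 = 6)
y(P) = 3 + P
j(h) = 8*h²*(8 + h) (j(h) = 8*((3 + (h - 1*(-5)))*h²) = 8*((3 + (h + 5))*h²) = 8*((3 + (5 + h))*h²) = 8*((8 + h)*h²) = 8*(h²*(8 + h)) = 8*h²*(8 + h))
(j(5) + G(-14, L))² = (8*5²*(8 + 5) + (9 - 14))² = (8*25*13 - 5)² = (2600 - 5)² = 2595² = 6734025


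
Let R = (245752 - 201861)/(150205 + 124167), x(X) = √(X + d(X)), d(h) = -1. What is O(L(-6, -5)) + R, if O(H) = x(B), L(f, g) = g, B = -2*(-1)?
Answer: 318263/274372 ≈ 1.1600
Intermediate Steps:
B = 2
x(X) = √(-1 + X) (x(X) = √(X - 1) = √(-1 + X))
O(H) = 1 (O(H) = √(-1 + 2) = √1 = 1)
R = 43891/274372 ≈ 0.15997
O(L(-6, -5)) + R = 1 + 43891/274372 = 318263/274372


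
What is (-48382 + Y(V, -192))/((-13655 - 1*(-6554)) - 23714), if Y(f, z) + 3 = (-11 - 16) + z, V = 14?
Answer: 48604/30815 ≈ 1.5773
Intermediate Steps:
Y(f, z) = -30 + z (Y(f, z) = -3 + ((-11 - 16) + z) = -3 + (-27 + z) = -30 + z)
(-48382 + Y(V, -192))/((-13655 - 1*(-6554)) - 23714) = (-48382 + (-30 - 192))/((-13655 - 1*(-6554)) - 23714) = (-48382 - 222)/((-13655 + 6554) - 23714) = -48604/(-7101 - 23714) = -48604/(-30815) = -48604*(-1/30815) = 48604/30815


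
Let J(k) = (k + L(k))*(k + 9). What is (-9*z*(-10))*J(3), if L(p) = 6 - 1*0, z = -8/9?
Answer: -8640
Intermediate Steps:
z = -8/9 (z = -8*⅑ = -8/9 ≈ -0.88889)
L(p) = 6 (L(p) = 6 + 0 = 6)
J(k) = (6 + k)*(9 + k) (J(k) = (k + 6)*(k + 9) = (6 + k)*(9 + k))
(-9*z*(-10))*J(3) = (-9*(-8/9)*(-10))*(54 + 3² + 15*3) = (8*(-10))*(54 + 9 + 45) = -80*108 = -8640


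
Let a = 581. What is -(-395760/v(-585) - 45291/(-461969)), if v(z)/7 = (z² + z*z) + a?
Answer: -34351321707/2215241602273 ≈ -0.015507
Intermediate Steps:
v(z) = 4067 + 14*z² (v(z) = 7*((z² + z*z) + 581) = 7*((z² + z²) + 581) = 7*(2*z² + 581) = 7*(581 + 2*z²) = 4067 + 14*z²)
-(-395760/v(-585) - 45291/(-461969)) = -(-395760/(4067 + 14*(-585)²) - 45291/(-461969)) = -(-395760/(4067 + 14*342225) - 45291*(-1/461969)) = -(-395760/(4067 + 4791150) + 45291/461969) = -(-395760/4795217 + 45291/461969) = -1*34351321707/2215241602273 = -34351321707/2215241602273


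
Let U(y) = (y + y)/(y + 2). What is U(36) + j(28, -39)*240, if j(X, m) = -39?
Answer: -177804/19 ≈ -9358.1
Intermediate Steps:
U(y) = 2*y/(2 + y) (U(y) = (2*y)/(2 + y) = 2*y/(2 + y))
U(36) + j(28, -39)*240 = 2*36/(2 + 36) - 39*240 = 2*36/38 - 9360 = 2*36*(1/38) - 9360 = 36/19 - 9360 = -177804/19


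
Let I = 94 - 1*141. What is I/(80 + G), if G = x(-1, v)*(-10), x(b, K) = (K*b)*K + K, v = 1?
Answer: -47/80 ≈ -0.58750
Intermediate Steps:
I = -47 (I = 94 - 141 = -47)
x(b, K) = K + b*K**2 (x(b, K) = b*K**2 + K = K + b*K**2)
G = 0 (G = (1*(1 + 1*(-1)))*(-10) = (1*(1 - 1))*(-10) = (1*0)*(-10) = 0*(-10) = 0)
I/(80 + G) = -47/(80 + 0) = -47/80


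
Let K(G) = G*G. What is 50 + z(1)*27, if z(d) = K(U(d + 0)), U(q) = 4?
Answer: 482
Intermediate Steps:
K(G) = G²
z(d) = 16 (z(d) = 4² = 16)
50 + z(1)*27 = 50 + 16*27 = 50 + 432 = 482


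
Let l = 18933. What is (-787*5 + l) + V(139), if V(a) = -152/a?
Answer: 2084570/139 ≈ 14997.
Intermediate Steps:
(-787*5 + l) + V(139) = (-787*5 + 18933) - 152/139 = (-3935 + 18933) - 152*1/139 = 14998 - 152/139 = 2084570/139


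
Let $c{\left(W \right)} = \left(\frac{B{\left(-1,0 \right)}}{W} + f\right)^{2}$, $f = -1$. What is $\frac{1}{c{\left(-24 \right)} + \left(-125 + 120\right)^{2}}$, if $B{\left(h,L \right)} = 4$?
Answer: $\frac{36}{949} \approx 0.037935$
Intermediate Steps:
$c{\left(W \right)} = \left(-1 + \frac{4}{W}\right)^{2}$ ($c{\left(W \right)} = \left(\frac{4}{W} - 1\right)^{2} = \left(-1 + \frac{4}{W}\right)^{2}$)
$\frac{1}{c{\left(-24 \right)} + \left(-125 + 120\right)^{2}} = \frac{1}{\frac{\left(4 - -24\right)^{2}}{576} + \left(-125 + 120\right)^{2}} = \frac{1}{\frac{\left(4 + 24\right)^{2}}{576} + \left(-5\right)^{2}} = \frac{1}{\frac{28^{2}}{576} + 25} = \frac{1}{\frac{1}{576} \cdot 784 + 25} = \frac{1}{\frac{49}{36} + 25} = \frac{1}{\frac{949}{36}} = \frac{36}{949}$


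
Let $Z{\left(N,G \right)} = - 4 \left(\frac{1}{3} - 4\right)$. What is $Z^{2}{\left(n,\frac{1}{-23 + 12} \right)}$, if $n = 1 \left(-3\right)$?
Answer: $\frac{1936}{9} \approx 215.11$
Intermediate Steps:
$n = -3$
$Z{\left(N,G \right)} = \frac{44}{3}$ ($Z{\left(N,G \right)} = - 4 \left(\frac{1}{3} - 4\right) = \left(-4\right) \left(- \frac{11}{3}\right) = \frac{44}{3}$)
$Z^{2}{\left(n,\frac{1}{-23 + 12} \right)} = \left(\frac{44}{3}\right)^{2} = \frac{1936}{9}$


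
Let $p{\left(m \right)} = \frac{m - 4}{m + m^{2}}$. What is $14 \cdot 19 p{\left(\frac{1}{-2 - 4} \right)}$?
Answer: $7980$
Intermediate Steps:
$p{\left(m \right)} = \frac{-4 + m}{m + m^{2}}$
$14 \cdot 19 p{\left(\frac{1}{-2 - 4} \right)} = 14 \cdot 19 \frac{-4 + \frac{1}{-2 - 4}}{\frac{1}{-2 - 4} \left(1 + \frac{1}{-2 - 4}\right)} = 266 \frac{-4 + \frac{1}{-6}}{\frac{1}{-6} \left(1 + \frac{1}{-6}\right)} = 266 \frac{-4 - \frac{1}{6}}{\left(- \frac{1}{6}\right) \left(1 - \frac{1}{6}\right)} = 266 \left(\left(-6\right) \frac{1}{\frac{5}{6}} \left(- \frac{25}{6}\right)\right) = 266 \left(\left(-6\right) \frac{6}{5} \left(- \frac{25}{6}\right)\right) = 266 \cdot 30 = 7980$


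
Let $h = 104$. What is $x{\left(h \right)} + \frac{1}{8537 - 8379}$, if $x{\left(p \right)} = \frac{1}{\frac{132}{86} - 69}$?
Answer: $- \frac{3893}{458358} \approx -0.0084934$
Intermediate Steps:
$x{\left(p \right)} = - \frac{43}{2901}$ ($x{\left(p \right)} = \frac{1}{132 \cdot \frac{1}{86} - 69} = \frac{1}{\frac{66}{43} - 69} = \frac{1}{- \frac{2901}{43}} = - \frac{43}{2901}$)
$x{\left(h \right)} + \frac{1}{8537 - 8379} = - \frac{43}{2901} + \frac{1}{8537 - 8379} = - \frac{43}{2901} + \frac{1}{158} = - \frac{3893}{458358}$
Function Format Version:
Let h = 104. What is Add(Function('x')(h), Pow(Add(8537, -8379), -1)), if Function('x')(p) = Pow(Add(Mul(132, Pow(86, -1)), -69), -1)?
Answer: Rational(-3893, 458358) ≈ -0.0084934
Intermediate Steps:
Function('x')(p) = Rational(-43, 2901) (Function('x')(p) = Pow(Add(Mul(132, Rational(1, 86)), -69), -1) = Pow(Add(Rational(66, 43), -69), -1) = Pow(Rational(-2901, 43), -1) = Rational(-43, 2901))
Add(Function('x')(h), Pow(Add(8537, -8379), -1)) = Add(Rational(-43, 2901), Pow(Add(8537, -8379), -1)) = Add(Rational(-43, 2901), Pow(158, -1)) = Add(Rational(-43, 2901), Rational(1, 158)) = Rational(-3893, 458358)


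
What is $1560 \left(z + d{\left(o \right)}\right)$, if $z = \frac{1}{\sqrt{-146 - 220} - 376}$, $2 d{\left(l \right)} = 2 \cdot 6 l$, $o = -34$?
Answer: $- \frac{22554280320}{70871} - \frac{780 i \sqrt{366}}{70871} \approx -3.1824 \cdot 10^{5} - 0.21056 i$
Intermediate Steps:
$d{\left(l \right)} = 6 l$ ($d{\left(l \right)} = \frac{2 \cdot 6 l}{2} = \frac{12 l}{2} = 6 l$)
$z = \frac{1}{-376 + i \sqrt{366}}$ ($z = \frac{1}{\sqrt{-366} - 376} = \frac{1}{i \sqrt{366} - 376} = \frac{1}{-376 + i \sqrt{366}} \approx -0.0026527 - 0.00013497 i$)
$1560 \left(z + d{\left(o \right)}\right) = 1560 \left(\left(- \frac{188}{70871} - \frac{i \sqrt{366}}{141742}\right) + 6 \left(-34\right)\right) = 1560 \left(\left(- \frac{188}{70871} - \frac{i \sqrt{366}}{141742}\right) - 204\right) = 1560 \left(- \frac{14457872}{70871} - \frac{i \sqrt{366}}{141742}\right) = - \frac{22554280320}{70871} - \frac{780 i \sqrt{366}}{70871}$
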